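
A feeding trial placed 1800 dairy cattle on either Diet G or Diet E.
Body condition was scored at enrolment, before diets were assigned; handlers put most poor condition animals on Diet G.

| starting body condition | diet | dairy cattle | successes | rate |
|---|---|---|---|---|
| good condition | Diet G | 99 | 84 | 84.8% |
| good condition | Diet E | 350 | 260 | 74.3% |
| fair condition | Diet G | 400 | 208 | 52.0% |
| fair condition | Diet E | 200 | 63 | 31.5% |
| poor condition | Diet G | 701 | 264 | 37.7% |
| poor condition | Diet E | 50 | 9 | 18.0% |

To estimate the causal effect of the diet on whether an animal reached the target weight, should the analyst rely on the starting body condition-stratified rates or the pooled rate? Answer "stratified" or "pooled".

stratified

The starting body condition-specific comparison favours Diet G throughout, but the pooled figures favour Diet E. The question is whether to condition on starting body condition.
Starting body condition differs across diets for reasons unrelated to any effect of the diet itself, and it separately predicts the outcome — a classic confounder. We must compare within starting body condition levels.
Within each level — good condition: 84.8% vs 74.3%; fair condition: 52.0% vs 31.5%; poor condition: 37.7% vs 18.0% — Diet G is higher every time.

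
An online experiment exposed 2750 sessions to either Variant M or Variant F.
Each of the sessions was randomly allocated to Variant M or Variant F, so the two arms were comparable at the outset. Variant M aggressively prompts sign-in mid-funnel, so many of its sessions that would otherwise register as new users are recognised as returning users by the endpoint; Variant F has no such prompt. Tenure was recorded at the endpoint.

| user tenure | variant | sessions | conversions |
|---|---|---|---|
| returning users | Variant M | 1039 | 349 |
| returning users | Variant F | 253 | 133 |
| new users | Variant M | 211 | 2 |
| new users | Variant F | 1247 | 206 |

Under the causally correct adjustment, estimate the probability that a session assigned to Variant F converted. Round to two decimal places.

0.23

Because the variant influences user tenure, user tenure is a post-treatment mediator, not a confounder. Stratifying on it would bias the estimate; the causal effect is the crude pooled difference.
So P(outcome | do(Variant F)) is just the pooled rate for Variant F: 339/1500 = 0.226.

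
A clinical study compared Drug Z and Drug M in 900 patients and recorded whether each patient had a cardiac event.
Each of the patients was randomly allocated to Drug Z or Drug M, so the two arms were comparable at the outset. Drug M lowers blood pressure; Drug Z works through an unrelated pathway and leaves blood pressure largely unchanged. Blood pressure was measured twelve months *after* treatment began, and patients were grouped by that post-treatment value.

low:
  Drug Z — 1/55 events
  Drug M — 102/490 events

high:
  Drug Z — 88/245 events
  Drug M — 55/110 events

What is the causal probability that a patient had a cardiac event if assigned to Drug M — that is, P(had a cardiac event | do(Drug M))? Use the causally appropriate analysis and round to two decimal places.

0.26

Because the drug influences blood pressure, blood pressure is a post-treatment mediator, not a confounder. Stratifying on it would bias the estimate; the causal effect is the crude pooled difference.
So P(outcome | do(Drug M)) is just the pooled rate for Drug M: 157/600 = 0.262.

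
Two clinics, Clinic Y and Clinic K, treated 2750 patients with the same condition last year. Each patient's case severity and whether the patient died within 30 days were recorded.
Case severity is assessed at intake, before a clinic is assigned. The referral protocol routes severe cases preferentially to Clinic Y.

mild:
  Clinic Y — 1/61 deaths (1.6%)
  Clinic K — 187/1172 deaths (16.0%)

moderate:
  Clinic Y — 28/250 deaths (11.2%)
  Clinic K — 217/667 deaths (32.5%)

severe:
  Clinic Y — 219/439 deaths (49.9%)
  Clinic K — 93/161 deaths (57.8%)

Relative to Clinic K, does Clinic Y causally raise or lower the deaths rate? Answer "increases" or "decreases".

decreases

Within every case severity level Clinic Y has the lower rate, yet pooled Clinic K does — Simpson's reversal.
Case severity is set before the clinic has any effect — it is not caused by the clinic — and it independently drives the outcome. That makes it a confounder, so the causal comparison is within case severity levels.
Within each level — mild: 1.6% vs 16.0%; moderate: 11.2% vs 32.5%; severe: 49.9% vs 57.8% — Clinic Y is lower every time.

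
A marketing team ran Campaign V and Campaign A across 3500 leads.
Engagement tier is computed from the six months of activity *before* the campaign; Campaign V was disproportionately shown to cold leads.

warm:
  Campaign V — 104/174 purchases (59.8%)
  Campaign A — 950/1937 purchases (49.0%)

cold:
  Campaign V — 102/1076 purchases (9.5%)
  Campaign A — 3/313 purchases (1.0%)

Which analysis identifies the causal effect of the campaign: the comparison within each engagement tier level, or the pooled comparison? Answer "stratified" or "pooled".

Within every engagement tier level Campaign V has the higher rate, yet pooled Campaign A does — Simpson's reversal.
The imbalance in engagement tier arose from how leads were allocated, not from anything the campaign did; and engagement tier independently affects the outcome. The pooled gap is confounded — condition on engagement tier.
Within each level — warm: 59.8% vs 49.0%; cold: 9.5% vs 1.0% — Campaign V is higher every time.

stratified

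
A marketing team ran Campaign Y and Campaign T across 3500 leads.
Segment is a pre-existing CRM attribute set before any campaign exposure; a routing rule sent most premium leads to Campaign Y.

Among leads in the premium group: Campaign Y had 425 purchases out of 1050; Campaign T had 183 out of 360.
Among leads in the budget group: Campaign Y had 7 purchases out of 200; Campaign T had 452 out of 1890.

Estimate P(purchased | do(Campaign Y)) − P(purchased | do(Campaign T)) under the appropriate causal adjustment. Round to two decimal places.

-0.16

Customer segment is set before the campaign has any effect — it is not caused by the campaign — and it independently drives the outcome. That makes it a confounder, so the causal comparison is within customer segment levels.
Adjusting over the population distribution of customer segment: 0.403·(0.405−0.508) + 0.597·(0.035−0.239) = -0.164.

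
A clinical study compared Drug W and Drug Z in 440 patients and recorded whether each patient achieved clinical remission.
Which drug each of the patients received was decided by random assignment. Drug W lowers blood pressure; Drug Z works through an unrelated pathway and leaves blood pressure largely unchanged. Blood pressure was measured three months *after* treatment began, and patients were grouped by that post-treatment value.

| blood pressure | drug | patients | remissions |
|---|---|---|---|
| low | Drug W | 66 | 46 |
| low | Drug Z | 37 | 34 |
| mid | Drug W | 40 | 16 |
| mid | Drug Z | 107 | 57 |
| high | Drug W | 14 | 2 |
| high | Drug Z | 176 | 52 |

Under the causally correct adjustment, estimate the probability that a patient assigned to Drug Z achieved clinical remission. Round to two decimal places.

0.45

Blood pressure is downstream of the drug. One should not condition on a consequence of treatment, so the overall rates are the right comparison.
So P(outcome | do(Drug Z)) is just the pooled rate for Drug Z: 143/320 = 0.447.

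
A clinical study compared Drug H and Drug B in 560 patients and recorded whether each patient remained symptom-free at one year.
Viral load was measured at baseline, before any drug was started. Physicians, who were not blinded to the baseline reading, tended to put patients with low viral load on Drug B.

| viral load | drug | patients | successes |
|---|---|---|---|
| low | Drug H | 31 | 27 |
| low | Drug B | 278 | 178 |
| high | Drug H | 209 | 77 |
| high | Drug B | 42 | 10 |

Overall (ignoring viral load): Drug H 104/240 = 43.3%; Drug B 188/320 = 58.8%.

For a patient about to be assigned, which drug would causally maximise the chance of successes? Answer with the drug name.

Drug H

Viral load differs across drugs for reasons unrelated to any effect of the drug itself, and it separately predicts the outcome — a classic confounder. We must compare within viral load levels.
Within each level — low: 87.1% vs 64.0%; high: 36.8% vs 23.8% — Drug H is higher every time.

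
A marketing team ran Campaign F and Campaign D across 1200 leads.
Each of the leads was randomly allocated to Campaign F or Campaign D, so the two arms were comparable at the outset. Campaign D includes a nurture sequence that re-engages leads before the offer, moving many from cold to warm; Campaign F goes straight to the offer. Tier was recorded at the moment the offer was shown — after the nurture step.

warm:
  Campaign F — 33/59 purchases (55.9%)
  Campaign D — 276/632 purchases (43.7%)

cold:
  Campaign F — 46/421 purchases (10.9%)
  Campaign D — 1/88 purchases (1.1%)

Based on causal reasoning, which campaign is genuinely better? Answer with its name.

Engagement tier is recorded after the campaign and is itself shifted by it — it sits on the causal path from campaign to outcome. Conditioning on a mediator would strip out part of the effect we want; the pooled comparison gives the total causal effect.
Pooled: Campaign F 16.5% vs Campaign D 38.5%; Campaign D is higher overall.

Campaign D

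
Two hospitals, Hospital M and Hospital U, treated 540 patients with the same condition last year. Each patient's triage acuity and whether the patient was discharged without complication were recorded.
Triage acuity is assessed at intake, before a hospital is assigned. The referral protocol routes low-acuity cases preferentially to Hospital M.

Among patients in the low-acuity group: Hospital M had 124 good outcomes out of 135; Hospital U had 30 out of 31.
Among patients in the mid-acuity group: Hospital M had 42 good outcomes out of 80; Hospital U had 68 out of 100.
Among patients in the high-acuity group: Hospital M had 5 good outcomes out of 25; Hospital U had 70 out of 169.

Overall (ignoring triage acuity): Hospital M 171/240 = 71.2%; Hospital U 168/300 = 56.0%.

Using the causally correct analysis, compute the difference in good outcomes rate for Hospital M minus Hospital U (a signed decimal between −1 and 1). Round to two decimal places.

Triage acuity is set before the hospital has any effect — it is not caused by the hospital — and it independently drives the outcome. That makes it a confounder, so the causal comparison is within triage acuity levels.
Adjusting over the population distribution of triage acuity: 0.307·(0.919−0.968) + 0.333·(0.525−0.680) + 0.359·(0.200−0.414) = -0.144.

-0.14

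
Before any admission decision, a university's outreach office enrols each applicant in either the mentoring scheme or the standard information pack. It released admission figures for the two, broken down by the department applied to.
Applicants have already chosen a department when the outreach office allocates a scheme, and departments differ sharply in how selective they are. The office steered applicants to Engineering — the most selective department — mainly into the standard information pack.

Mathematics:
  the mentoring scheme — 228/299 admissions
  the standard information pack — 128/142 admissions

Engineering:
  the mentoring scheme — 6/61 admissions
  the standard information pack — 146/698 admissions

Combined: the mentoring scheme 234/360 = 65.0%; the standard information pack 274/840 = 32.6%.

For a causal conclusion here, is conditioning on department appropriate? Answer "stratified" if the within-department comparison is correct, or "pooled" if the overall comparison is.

The department-specific comparison favours the standard information pack throughout, but the pooled figures favour the mentoring scheme. The question is whether to condition on department.
Here department is a common cause — it drives both which outreach scheme a case falls under and the outcome. The crude comparison mixes populations; the stratum-specific rates are the causally relevant ones.
Within each level — Mathematics: 76.3% vs 90.1%; Engineering: 9.8% vs 20.9% — the standard information pack is higher every time.

stratified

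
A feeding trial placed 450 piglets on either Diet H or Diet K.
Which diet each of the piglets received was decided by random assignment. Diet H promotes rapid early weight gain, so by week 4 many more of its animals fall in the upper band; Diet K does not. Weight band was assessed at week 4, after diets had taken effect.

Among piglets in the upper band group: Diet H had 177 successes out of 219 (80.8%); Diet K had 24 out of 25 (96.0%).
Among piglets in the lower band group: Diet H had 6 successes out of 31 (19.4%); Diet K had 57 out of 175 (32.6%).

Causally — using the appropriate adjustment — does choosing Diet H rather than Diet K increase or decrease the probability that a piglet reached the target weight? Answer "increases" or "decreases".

Within every week-4 weight band level Diet K has the higher rate, yet pooled Diet H does — Simpson's reversal.
Week-4 weight band is downstream of the diet. One should not condition on a consequence of treatment, so the overall rates are the right comparison.
Pooled: Diet H 73.2% vs Diet K 40.5%; Diet H is higher overall.

increases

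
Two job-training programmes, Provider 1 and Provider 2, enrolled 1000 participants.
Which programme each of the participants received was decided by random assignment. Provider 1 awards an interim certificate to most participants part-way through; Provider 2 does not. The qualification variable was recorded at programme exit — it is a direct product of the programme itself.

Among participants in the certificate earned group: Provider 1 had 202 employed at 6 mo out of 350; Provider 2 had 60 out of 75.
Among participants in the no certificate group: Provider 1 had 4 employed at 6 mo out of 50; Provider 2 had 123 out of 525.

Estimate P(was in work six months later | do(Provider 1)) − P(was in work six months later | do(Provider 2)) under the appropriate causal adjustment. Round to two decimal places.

Qualification attained during the programme lies on the pathway programme → qualification attained during the programme → outcome, so adjusting for it blocks the indirect effect. For the total causal effect of programme, use the unadjusted pooled rates.
The causal difference is the pooled difference: 0.515 − 0.305 = +0.210.

+0.21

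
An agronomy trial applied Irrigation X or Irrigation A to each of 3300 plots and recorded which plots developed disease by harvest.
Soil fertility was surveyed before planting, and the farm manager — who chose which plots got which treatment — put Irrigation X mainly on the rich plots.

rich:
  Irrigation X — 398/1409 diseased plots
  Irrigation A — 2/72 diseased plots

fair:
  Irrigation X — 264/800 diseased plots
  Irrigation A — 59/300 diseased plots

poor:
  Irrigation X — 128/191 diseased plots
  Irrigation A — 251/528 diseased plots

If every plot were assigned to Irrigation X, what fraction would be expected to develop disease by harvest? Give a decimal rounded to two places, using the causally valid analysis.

0.38

The soil fertility-specific comparison favours Irrigation A throughout, but the pooled figures favour Irrigation X. The question is whether to condition on soil fertility.
Soil fertility differs across irrigations for reasons unrelated to any effect of the irrigation itself, and it separately predicts the outcome — a classic confounder. We must compare within soil fertility levels.
Standardising Irrigation X to the population soil fertility mix: 0.449·398/1409 + 0.333·264/800 + 0.218·128/191 = 0.383.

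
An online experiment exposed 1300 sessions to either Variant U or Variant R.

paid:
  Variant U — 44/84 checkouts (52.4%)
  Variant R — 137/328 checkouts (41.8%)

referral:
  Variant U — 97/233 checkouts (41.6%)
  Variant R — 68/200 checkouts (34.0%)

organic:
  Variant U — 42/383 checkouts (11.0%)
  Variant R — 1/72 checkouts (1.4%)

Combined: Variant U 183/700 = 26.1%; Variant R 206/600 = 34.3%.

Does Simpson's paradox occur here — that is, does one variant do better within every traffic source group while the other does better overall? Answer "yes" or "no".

yes

Within each traffic source level (paid 52.4% vs 41.8%; referral 41.6% vs 34.0%; organic 11.0% vs 1.4%), Variant U has the higher rate every time. Pooled: 26.1% vs 34.3% — Variant R has the higher rate overall. The two comparisons disagree.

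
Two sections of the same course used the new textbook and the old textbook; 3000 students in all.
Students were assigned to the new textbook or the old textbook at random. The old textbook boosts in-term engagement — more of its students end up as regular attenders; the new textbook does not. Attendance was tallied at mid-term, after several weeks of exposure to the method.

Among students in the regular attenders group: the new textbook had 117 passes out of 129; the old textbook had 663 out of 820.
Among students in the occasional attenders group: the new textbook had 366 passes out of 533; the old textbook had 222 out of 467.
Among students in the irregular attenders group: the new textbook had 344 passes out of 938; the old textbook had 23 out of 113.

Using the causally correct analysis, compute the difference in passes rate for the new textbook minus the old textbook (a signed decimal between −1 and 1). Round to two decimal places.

-0.13

Mid-term attendance lies on the pathway teaching method → mid-term attendance → outcome, so adjusting for it blocks the indirect effect. For the total causal effect of teaching method, use the unadjusted pooled rates.
The causal difference is the pooled difference: 0.517 − 0.649 = -0.132.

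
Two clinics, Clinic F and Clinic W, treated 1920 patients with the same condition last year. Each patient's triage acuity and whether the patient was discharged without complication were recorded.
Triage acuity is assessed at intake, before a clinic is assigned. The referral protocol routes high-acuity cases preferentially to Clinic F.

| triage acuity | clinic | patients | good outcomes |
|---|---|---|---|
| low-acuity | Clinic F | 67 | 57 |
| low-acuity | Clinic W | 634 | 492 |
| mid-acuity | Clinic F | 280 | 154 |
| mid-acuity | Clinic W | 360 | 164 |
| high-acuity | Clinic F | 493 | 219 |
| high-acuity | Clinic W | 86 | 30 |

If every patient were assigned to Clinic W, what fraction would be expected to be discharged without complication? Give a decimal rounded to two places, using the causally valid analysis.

The stratified and pooled comparisons disagree (Clinic F wins within each triage acuity; Clinic W wins overall), so the answer turns on the causal role of triage acuity.
Nothing the clinic does changes triage acuity; the imbalance is an allocation artefact. With triage acuity also predicting the outcome, the pooled figure is confounded, and the within-stratum comparison is the causal one.
Standardising Clinic W to the population triage acuity mix: 0.365·492/634 + 0.333·164/360 + 0.302·30/86 = 0.540.

0.54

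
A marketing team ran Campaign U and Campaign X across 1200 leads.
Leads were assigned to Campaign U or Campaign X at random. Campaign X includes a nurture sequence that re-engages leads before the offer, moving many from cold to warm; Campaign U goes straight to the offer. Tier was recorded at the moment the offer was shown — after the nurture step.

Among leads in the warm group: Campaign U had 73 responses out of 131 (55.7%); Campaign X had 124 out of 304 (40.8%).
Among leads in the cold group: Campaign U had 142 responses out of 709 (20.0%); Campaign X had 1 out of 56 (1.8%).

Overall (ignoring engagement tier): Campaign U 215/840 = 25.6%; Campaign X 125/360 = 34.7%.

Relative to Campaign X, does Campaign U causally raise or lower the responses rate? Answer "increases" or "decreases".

Stratifying would compare campaigns among leads the campaigns themselves sorted into engagement tier groups — a form of selection on an intermediate. The unconditioned pooled rates give the total causal effect.
Pooled: Campaign U 25.6% vs Campaign X 34.7%; Campaign X is higher overall.

decreases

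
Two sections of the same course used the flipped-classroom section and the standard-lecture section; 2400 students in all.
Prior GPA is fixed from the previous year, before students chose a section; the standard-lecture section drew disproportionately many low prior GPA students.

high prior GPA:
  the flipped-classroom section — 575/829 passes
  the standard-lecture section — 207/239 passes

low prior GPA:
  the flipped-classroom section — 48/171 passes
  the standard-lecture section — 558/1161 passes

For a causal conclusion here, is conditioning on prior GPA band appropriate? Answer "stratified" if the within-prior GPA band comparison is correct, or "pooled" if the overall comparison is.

Here prior GPA band is a common cause — it drives both which teaching method a case falls under and the outcome. The crude comparison mixes populations; the stratum-specific rates are the causally relevant ones.
Within each level — high prior GPA: 69.4% vs 86.6%; low prior GPA: 28.1% vs 48.1% — the standard-lecture section is higher every time.

stratified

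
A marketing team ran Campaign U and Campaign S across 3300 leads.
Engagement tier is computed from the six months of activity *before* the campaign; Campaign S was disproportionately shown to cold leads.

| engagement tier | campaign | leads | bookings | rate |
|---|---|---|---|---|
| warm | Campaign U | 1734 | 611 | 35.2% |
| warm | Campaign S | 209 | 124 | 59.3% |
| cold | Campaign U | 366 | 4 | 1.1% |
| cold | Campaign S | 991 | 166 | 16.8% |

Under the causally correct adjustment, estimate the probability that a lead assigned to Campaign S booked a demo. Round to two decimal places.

0.42

Engagement tier differs across campaigns for reasons unrelated to any effect of the campaign itself, and it separately predicts the outcome — a classic confounder. We must compare within engagement tier levels.
Standardising Campaign S to the population engagement tier mix: 0.589·124/209 + 0.411·166/991 = 0.418.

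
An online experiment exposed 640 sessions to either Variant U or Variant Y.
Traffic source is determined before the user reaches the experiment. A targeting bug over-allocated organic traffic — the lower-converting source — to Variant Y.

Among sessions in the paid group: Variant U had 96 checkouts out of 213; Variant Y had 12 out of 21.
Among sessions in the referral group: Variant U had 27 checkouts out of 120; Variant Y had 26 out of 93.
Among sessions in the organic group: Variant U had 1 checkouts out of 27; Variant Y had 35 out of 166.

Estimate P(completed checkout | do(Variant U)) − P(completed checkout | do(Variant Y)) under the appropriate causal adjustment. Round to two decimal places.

The stratified and pooled comparisons disagree (Variant Y wins within each traffic source; Variant U wins overall), so the answer turns on the causal role of traffic source.
The imbalance in traffic source arose from how sessions were allocated, not from anything the variant did; and traffic source independently affects the outcome. The pooled gap is confounded — condition on traffic source.
Adjusting over the population distribution of traffic source: 0.366·(0.451−0.571) + 0.333·(0.225−0.280) + 0.302·(0.037−0.211) = -0.115.

-0.11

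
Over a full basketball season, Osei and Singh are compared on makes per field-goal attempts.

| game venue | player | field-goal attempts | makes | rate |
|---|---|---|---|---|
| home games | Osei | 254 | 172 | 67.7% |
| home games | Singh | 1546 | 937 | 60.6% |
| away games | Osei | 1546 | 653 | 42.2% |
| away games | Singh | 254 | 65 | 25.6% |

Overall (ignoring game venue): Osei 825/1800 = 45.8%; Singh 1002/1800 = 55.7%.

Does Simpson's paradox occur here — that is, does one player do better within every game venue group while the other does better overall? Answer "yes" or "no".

Within each game venue level (home games 67.7% vs 60.6%; away games 42.2% vs 25.6%), Osei has the higher rate every time. Pooled: 45.8% vs 55.7% — Singh has the higher rate overall. The two comparisons disagree.

yes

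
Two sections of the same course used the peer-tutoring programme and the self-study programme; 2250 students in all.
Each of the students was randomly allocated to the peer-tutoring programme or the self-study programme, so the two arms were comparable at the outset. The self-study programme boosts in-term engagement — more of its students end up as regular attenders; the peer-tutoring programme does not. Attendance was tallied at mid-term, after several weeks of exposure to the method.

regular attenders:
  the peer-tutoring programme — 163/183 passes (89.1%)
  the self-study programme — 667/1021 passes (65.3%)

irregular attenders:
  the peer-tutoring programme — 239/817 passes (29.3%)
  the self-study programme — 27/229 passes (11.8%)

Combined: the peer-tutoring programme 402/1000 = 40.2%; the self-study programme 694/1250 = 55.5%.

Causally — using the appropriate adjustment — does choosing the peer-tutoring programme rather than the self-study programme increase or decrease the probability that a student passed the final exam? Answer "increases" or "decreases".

decreases

the peer-tutoring programme is higher inside every mid-term attendance stratum but the self-study programme is higher in aggregate. Whether to stratify depends on how mid-term attendance relates to the teaching method.
Mid-term attendance here is a post-treatment variable shaped by the teaching method; conditioning on it would introduce bias rather than remove it. The overall comparison is the causal one.
Pooled: the peer-tutoring programme 40.2% vs the self-study programme 55.5%; the self-study programme is higher overall.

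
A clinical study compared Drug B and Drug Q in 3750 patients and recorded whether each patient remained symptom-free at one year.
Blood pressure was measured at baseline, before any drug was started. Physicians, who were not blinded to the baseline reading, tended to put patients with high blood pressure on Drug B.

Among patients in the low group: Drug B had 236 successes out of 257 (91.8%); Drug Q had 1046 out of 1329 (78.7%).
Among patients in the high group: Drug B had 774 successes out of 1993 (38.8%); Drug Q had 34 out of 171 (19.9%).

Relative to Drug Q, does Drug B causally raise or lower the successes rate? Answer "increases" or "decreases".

The stratified and pooled comparisons disagree (Drug B wins within each blood pressure; Drug Q wins overall), so the answer turns on the causal role of blood pressure.
Here blood pressure is a common cause — it drives both which drug a case falls under and the outcome. The crude comparison mixes populations; the stratum-specific rates are the causally relevant ones.
Within each level — low: 91.8% vs 78.7%; high: 38.8% vs 19.9% — Drug B is higher every time.

increases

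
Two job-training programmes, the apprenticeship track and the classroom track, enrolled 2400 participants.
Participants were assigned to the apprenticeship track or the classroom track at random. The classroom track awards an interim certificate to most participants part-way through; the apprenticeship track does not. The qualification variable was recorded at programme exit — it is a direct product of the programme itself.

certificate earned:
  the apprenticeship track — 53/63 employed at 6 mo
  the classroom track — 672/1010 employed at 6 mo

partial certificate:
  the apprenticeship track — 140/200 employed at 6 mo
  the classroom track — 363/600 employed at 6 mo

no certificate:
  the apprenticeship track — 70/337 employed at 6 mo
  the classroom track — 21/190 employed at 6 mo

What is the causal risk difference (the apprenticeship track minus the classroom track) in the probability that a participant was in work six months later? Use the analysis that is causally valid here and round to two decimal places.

The qualification attained during the programme-specific comparison favours the apprenticeship track throughout, but the pooled figures favour the classroom track. The question is whether to condition on qualification attained during the programme.
Because the programme influences qualification attained during the programme, qualification attained during the programme is a post-treatment mediator, not a confounder. Stratifying on it would bias the estimate; the causal effect is the crude pooled difference.
The causal difference is the pooled difference: 0.438 − 0.587 = -0.148.

-0.15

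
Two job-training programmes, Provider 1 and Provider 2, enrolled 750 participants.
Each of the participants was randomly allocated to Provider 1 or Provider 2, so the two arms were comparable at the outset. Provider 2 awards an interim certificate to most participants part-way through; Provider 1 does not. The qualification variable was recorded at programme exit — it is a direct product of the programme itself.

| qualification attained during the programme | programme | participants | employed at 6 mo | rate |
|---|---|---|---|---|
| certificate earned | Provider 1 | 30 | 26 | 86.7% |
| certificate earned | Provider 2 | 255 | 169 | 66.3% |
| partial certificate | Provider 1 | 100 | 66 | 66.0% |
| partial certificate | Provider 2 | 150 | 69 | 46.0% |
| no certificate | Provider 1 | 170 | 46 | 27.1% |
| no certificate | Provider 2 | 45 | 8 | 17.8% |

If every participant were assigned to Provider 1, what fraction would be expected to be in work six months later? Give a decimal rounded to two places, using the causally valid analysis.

0.46

Because the programme influences qualification attained during the programme, qualification attained during the programme is a post-treatment mediator, not a confounder. Stratifying on it would bias the estimate; the causal effect is the crude pooled difference.
So P(outcome | do(Provider 1)) is just the pooled rate for Provider 1: 138/300 = 0.460.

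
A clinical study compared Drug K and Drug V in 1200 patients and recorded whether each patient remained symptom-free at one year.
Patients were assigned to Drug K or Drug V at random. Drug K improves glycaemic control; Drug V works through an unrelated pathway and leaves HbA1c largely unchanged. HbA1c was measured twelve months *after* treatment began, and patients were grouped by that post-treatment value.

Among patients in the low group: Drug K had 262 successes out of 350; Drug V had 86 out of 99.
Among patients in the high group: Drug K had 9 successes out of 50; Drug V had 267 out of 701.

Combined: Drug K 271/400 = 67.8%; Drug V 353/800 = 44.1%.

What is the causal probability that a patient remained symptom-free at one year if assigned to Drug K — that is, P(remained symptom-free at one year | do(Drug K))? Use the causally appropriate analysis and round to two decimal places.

Stratifying would compare drugs among patients the drugs themselves sorted into HbA1c groups — a form of selection on an intermediate. The unconditioned pooled rates give the total causal effect.
So P(outcome | do(Drug K)) is just the pooled rate for Drug K: 271/400 = 0.677.

0.68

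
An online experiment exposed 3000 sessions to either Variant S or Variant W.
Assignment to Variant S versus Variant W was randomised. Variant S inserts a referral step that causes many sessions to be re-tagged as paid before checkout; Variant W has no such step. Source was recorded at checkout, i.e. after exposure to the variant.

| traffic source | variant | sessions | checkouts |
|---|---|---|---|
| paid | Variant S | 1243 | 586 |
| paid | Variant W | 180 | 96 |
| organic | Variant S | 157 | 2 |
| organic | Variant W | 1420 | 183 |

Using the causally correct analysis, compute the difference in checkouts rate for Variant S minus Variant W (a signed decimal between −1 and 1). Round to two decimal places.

+0.25

Within every traffic source level Variant W has the higher rate, yet pooled Variant S does — Simpson's reversal.
Traffic source is recorded after the variant and is itself shifted by it — it sits on the causal path from variant to outcome. Conditioning on a mediator would strip out part of the effect we want; the pooled comparison gives the total causal effect.
The causal difference is the pooled difference: 0.420 − 0.174 = +0.246.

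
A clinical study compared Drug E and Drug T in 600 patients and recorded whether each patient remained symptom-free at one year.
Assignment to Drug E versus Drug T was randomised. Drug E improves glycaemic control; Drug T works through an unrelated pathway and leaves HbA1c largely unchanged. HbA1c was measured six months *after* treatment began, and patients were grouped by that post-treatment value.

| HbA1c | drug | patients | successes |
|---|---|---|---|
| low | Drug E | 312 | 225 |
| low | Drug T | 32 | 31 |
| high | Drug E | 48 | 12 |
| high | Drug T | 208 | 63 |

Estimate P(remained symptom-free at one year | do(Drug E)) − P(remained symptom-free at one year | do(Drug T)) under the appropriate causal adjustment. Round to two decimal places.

+0.27

Within every HbA1c level Drug T has the higher rate, yet pooled Drug E does — Simpson's reversal.
HbA1c lies on the pathway drug → HbA1c → outcome, so adjusting for it blocks the indirect effect. For the total causal effect of drug, use the unadjusted pooled rates.
The causal difference is the pooled difference: 0.658 − 0.392 = +0.267.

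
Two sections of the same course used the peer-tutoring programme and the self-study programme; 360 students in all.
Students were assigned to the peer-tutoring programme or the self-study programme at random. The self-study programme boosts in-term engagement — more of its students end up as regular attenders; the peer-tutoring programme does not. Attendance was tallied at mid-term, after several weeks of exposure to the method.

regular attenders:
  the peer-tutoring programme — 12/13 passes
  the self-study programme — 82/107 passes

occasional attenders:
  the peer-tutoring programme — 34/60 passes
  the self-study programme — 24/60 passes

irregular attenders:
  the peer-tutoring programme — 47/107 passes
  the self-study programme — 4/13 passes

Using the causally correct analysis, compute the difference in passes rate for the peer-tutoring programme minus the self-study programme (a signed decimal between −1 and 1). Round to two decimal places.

-0.09

Mid-term attendance here is a post-treatment variable shaped by the teaching method; conditioning on it would introduce bias rather than remove it. The overall comparison is the causal one.
The causal difference is the pooled difference: 0.517 − 0.611 = -0.094.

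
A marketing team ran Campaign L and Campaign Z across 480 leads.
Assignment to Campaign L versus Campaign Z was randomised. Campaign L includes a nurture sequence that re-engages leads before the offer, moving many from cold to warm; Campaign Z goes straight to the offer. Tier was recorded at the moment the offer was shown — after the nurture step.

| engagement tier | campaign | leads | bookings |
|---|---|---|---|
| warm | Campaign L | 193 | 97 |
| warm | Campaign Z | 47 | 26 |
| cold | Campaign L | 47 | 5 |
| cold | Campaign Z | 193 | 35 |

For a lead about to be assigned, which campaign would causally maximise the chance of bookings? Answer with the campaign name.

The engagement tier-specific comparison favours Campaign Z throughout, but the pooled figures favour Campaign L. The question is whether to condition on engagement tier.
Engagement tier is downstream of the campaign. One should not condition on a consequence of treatment, so the overall rates are the right comparison.
Pooled: Campaign L 42.5% vs Campaign Z 25.4%; Campaign L is higher overall.

Campaign L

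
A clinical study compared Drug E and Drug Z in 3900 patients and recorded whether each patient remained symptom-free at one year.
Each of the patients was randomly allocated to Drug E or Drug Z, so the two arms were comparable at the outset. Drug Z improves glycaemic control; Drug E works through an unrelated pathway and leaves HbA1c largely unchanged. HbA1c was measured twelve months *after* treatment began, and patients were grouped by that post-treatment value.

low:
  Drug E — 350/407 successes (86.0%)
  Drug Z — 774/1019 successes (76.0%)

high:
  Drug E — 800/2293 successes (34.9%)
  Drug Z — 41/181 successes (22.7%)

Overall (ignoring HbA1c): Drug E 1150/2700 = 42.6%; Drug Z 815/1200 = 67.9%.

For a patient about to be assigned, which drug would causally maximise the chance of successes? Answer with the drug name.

Drug Z

Within every HbA1c level Drug E has the higher rate, yet pooled Drug Z does — Simpson's reversal.
HbA1c is downstream of the drug. One should not condition on a consequence of treatment, so the overall rates are the right comparison.
Pooled: Drug E 42.6% vs Drug Z 67.9%; Drug Z is higher overall.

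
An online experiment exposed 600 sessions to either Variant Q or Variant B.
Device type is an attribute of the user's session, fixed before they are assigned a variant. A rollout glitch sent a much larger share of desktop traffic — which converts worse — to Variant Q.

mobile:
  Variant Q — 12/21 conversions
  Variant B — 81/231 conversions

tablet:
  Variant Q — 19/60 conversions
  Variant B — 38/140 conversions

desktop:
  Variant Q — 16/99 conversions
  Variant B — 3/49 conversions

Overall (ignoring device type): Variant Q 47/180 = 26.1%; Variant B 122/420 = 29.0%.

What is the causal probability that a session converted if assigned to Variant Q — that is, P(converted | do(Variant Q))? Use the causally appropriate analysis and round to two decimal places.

0.39

Here device type is a common cause — it drives both which variant a case falls under and the outcome. The crude comparison mixes populations; the stratum-specific rates are the causally relevant ones.
Standardising Variant Q to the population device type mix: 0.420·12/21 + 0.333·19/60 + 0.247·16/99 = 0.385.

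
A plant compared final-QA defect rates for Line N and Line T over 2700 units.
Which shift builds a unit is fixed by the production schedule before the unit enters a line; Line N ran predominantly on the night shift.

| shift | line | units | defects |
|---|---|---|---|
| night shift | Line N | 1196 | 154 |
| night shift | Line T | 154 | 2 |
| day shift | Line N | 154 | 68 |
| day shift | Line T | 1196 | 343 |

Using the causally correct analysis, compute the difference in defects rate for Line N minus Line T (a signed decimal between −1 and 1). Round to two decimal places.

+0.14

Shift satisfies the back-door criterion: it is not a descendant of the line, and it blocks the spurious path from line to outcome. Adjusting for it (i.e., using the within-shift rates) gives the causal effect.
Adjusting over the population distribution of shift: 0.500·(0.129−0.013) + 0.500·(0.442−0.287) = +0.135.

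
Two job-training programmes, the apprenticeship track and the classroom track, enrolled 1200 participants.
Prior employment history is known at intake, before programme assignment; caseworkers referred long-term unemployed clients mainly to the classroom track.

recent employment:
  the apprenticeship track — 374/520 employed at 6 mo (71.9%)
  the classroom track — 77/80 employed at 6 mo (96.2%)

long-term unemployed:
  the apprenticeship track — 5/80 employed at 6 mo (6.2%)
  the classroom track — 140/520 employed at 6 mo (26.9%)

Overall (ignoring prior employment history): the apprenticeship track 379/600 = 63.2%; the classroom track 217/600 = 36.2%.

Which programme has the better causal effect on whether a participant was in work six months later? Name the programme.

the classroom track

Prior employment history differs across programmes for reasons unrelated to any effect of the programme itself, and it separately predicts the outcome — a classic confounder. We must compare within prior employment history levels.
Within each level — recent employment: 71.9% vs 96.2%; long-term unemployed: 6.2% vs 26.9% — the classroom track is higher every time.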